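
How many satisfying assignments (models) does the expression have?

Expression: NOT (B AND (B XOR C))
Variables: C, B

Satisfying assignments: (0,0), (1,0), (1,1)
Count: 3 out of 4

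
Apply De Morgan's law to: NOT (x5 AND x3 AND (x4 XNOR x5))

NOT x5 OR NOT x3 OR NOT (x4 XNOR x5)
De Morgan's: NOT(AND of terms) = OR of negations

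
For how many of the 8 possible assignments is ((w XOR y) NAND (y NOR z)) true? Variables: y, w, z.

Satisfying assignments: (0,0,0), (0,0,1), (0,1,1), (1,0,0), (1,0,1), (1,1,0), (1,1,1)
Count: 7 out of 8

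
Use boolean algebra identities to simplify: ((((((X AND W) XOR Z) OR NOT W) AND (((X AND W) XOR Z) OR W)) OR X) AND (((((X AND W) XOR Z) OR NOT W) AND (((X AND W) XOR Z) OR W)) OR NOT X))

By distribution ((E OR v) AND (E OR NOT v) = E) then distribution ((E OR v) AND (E OR NOT v) = E):
= ((X AND W) XOR Z)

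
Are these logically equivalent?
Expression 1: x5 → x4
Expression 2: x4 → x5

No, Converse is not equivalent to original (counterexample: x4=0, x5=1)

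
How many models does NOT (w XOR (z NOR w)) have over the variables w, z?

Satisfying assignments: (0,1)
Count: 1 out of 4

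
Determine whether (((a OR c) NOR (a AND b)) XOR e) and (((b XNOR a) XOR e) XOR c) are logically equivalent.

No. Counterexample: with b=0, a=1, e=0, c=1, Expression 1 = 0 but Expression 2 = 1.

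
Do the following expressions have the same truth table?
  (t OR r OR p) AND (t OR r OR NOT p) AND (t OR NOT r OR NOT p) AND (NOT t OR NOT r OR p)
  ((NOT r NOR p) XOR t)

Yes, they are equivalent — the two output columns agree on all 8 assignments:
t | r | p | Expression 1 | Expression 2
---------------------------------------
0 | 0 | 0 | 0 | 0
0 | 0 | 1 | 0 | 0
0 | 1 | 0 | 1 | 1
0 | 1 | 1 | 0 | 0
1 | 0 | 0 | 1 | 1
1 | 0 | 1 | 1 | 1
1 | 1 | 0 | 0 | 0
1 | 1 | 1 | 1 | 1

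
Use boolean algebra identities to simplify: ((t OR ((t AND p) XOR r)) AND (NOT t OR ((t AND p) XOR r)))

By distribution ((E OR v) AND (E OR NOT v) = E):
= ((t AND p) XOR r)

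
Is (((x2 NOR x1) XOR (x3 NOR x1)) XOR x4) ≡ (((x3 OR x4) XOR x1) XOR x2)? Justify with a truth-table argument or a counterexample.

No. Counterexample: with x4=0, x1=1, x2=0, x3=0, Expression 1 = 0 but Expression 2 = 1.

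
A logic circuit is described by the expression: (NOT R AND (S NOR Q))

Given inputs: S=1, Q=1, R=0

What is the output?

Substituting: (NOT 0 AND (1 NOR 1))
= 0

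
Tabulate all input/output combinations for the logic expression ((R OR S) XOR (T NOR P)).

T | R | P | S | Output
----------------------
0 | 0 | 0 | 0 | 1
0 | 0 | 0 | 1 | 0
0 | 0 | 1 | 0 | 0
0 | 0 | 1 | 1 | 1
0 | 1 | 0 | 0 | 0
0 | 1 | 0 | 1 | 0
0 | 1 | 1 | 0 | 1
0 | 1 | 1 | 1 | 1
1 | 0 | 0 | 0 | 0
1 | 0 | 0 | 1 | 1
1 | 0 | 1 | 0 | 0
1 | 0 | 1 | 1 | 1
1 | 1 | 0 | 0 | 1
1 | 1 | 0 | 1 | 1
1 | 1 | 1 | 0 | 1
1 | 1 | 1 | 1 | 1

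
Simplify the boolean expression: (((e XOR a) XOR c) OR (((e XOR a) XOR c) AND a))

By absorption (E OR (E AND v) = E):
= ((e XOR a) XOR c)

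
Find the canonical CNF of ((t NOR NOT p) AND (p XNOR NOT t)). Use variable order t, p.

(t OR p) AND (NOT t OR p) AND (NOT t OR NOT p)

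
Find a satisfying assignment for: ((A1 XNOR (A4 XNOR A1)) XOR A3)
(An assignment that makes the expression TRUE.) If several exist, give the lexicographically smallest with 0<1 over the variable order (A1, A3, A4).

A1=0, A3=0, A4=1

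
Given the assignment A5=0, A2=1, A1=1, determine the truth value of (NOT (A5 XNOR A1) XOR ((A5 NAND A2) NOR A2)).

Substituting: (NOT (0 XNOR 1) XOR ((0 NAND 1) NOR 1))
= 1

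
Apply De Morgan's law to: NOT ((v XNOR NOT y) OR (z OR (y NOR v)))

NOT (v XNOR NOT y) AND NOT (z OR (y NOR v))
De Morgan's: NOT(OR of terms) = AND of negations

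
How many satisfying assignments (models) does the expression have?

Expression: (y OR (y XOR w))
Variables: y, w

Satisfying assignments: (0,1), (1,0), (1,1)
Count: 3 out of 4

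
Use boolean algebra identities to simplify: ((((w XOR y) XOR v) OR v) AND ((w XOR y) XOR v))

By absorption (E AND (E OR v) = E):
= ((w XOR y) XOR v)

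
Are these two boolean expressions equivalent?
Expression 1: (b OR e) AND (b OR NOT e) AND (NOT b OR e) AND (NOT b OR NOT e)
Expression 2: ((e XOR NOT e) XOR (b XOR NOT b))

Yes, they are equivalent — the two output columns agree on all 4 assignments:
b | e | Expression 1 | Expression 2
-----------------------------------
0 | 0 | 0 | 0
0 | 1 | 0 | 0
1 | 0 | 0 | 0
1 | 1 | 0 | 0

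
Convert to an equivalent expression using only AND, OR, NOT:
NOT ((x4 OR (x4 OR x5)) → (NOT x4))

(x4 OR (x4 OR x5)) AND x4
(Negated implication: NOT(A → B) = A AND NOT B)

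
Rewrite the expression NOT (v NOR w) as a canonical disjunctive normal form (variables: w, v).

(NOT w AND v) OR (w AND NOT v) OR (w AND v)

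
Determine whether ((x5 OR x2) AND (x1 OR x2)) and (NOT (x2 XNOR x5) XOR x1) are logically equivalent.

No. Counterexample: with x5=0, x2=0, x1=1, Expression 1 = 0 but Expression 2 = 1.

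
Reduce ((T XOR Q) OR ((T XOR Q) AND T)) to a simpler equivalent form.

By absorption (E OR (E AND v) = E):
= (T XOR Q)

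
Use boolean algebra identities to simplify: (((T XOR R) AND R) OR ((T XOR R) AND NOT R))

By distribution ((E AND v) OR (E AND NOT v) = E):
= (T XOR R)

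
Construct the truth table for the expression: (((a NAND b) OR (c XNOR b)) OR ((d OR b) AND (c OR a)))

d | c | a | b | Output
----------------------
0 | 0 | 0 | 0 | 1
0 | 0 | 0 | 1 | 1
0 | 0 | 1 | 0 | 1
0 | 0 | 1 | 1 | 1
0 | 1 | 0 | 0 | 1
0 | 1 | 0 | 1 | 1
0 | 1 | 1 | 0 | 1
0 | 1 | 1 | 1 | 1
1 | 0 | 0 | 0 | 1
1 | 0 | 0 | 1 | 1
1 | 0 | 1 | 0 | 1
1 | 0 | 1 | 1 | 1
1 | 1 | 0 | 0 | 1
1 | 1 | 0 | 1 | 1
1 | 1 | 1 | 0 | 1
1 | 1 | 1 | 1 | 1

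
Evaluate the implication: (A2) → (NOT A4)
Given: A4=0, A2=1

Antecedent (A2) = 1; consequent (NOT A4) = 1.
1 → 1 = 1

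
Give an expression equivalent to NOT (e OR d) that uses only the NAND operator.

(((e NAND e) NAND (d NAND d)) NAND ((e NAND e) NAND (d NAND d)))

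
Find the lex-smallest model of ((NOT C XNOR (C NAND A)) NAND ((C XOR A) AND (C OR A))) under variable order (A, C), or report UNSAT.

A=0, C=0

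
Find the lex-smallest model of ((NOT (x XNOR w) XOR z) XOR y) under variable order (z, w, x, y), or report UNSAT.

z=0, w=0, x=0, y=1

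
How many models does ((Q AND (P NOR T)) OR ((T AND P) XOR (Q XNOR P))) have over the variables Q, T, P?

Satisfying assignments: (0,0,0), (0,1,0), (0,1,1), (1,0,0), (1,0,1)
Count: 5 out of 8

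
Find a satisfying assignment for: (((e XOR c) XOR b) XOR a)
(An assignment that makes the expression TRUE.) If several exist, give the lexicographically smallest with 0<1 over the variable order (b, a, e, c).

b=0, a=0, e=0, c=1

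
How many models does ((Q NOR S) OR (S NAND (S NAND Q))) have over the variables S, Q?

Satisfying assignments: (0,0), (0,1), (1,1)
Count: 3 out of 4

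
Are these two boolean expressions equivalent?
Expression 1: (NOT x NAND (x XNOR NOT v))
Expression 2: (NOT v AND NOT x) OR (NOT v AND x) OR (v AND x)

Yes, they are equivalent — the two output columns agree on all 4 assignments:
v | x | Expression 1 | Expression 2
-----------------------------------
0 | 0 | 1 | 1
0 | 1 | 1 | 1
1 | 0 | 0 | 0
1 | 1 | 1 | 1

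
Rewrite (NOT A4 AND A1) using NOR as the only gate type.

(((A4 NOR A4) NOR (A4 NOR A4)) NOR (A1 NOR A1))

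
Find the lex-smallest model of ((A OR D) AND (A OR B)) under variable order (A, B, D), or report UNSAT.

A=0, B=1, D=1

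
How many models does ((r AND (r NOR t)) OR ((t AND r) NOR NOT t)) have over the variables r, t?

Satisfying assignments: (0,1)
Count: 1 out of 4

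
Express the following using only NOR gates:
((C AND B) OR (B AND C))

((((C NOR C) NOR (B NOR B)) NOR ((B NOR B) NOR (C NOR C))) NOR (((C NOR C) NOR (B NOR B)) NOR ((B NOR B) NOR (C NOR C))))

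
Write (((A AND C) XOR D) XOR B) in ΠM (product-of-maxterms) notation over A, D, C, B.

ΠM(0, 2, 5, 7, 8, 11, 13, 14) = (A OR D OR C OR B) AND (A OR D OR NOT C OR B) AND (A OR NOT D OR C OR NOT B) AND (A OR NOT D OR NOT C OR NOT B) AND (NOT A OR D OR C OR B) AND (NOT A OR D OR NOT C OR NOT B) AND (NOT A OR NOT D OR C OR NOT B) AND (NOT A OR NOT D OR NOT C OR B)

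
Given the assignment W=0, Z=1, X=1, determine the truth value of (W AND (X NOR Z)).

Substituting: (0 AND (1 NOR 1))
= 0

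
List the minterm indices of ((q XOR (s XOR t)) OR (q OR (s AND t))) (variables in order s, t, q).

Σm(1, 2, 3, 4, 5, 6, 7) = (NOT s AND NOT t AND q) OR (NOT s AND t AND NOT q) OR (NOT s AND t AND q) OR (s AND NOT t AND NOT q) OR (s AND NOT t AND q) OR (s AND t AND NOT q) OR (s AND t AND q)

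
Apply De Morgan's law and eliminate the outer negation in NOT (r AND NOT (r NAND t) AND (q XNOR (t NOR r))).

NOT r OR (r NAND t) OR NOT (q XNOR (t NOR r))
De Morgan's: NOT(AND of terms) = OR of negations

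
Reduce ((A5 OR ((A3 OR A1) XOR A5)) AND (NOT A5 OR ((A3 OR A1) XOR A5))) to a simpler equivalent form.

By distribution ((E OR v) AND (E OR NOT v) = E):
= ((A3 OR A1) XOR A5)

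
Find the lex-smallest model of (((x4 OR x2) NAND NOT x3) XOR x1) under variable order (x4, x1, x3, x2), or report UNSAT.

x4=0, x1=0, x3=0, x2=0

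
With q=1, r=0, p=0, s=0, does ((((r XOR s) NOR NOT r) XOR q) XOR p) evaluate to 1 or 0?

Substituting: ((((0 XOR 0) NOR NOT 0) XOR 1) XOR 0)
= 1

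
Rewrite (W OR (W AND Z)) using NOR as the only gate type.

((W NOR ((W NOR W) NOR (Z NOR Z))) NOR (W NOR ((W NOR W) NOR (Z NOR Z))))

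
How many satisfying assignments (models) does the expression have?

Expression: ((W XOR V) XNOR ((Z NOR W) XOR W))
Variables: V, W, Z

Satisfying assignments: (0,0,1), (0,1,0), (0,1,1), (1,0,0)
Count: 4 out of 8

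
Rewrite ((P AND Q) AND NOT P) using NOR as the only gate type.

((((P NOR P) NOR (Q NOR Q)) NOR ((P NOR P) NOR (Q NOR Q))) NOR ((P NOR P) NOR (P NOR P)))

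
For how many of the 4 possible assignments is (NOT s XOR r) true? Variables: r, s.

Satisfying assignments: (0,0), (1,1)
Count: 2 out of 4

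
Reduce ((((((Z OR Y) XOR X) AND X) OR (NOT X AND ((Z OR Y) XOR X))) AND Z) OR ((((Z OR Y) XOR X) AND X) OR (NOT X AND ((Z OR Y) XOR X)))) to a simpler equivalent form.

By absorption (E OR (E AND v) = E) then distribution ((E AND v) OR (E AND NOT v) = E):
= ((Z OR Y) XOR X)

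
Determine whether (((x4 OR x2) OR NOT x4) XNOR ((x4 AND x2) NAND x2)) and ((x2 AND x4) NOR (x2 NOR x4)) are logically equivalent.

No. Counterexample: with x4=0, x2=0, Expression 1 = 1 but Expression 2 = 0.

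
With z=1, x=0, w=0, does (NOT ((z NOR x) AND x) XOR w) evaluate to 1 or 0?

Substituting: (NOT ((1 NOR 0) AND 0) XOR 0)
= 1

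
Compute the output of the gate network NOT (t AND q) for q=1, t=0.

Substituting: NOT (0 AND 1)
= 1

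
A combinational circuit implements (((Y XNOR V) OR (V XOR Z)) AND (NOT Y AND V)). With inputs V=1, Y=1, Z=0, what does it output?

Substituting: (((1 XNOR 1) OR (1 XOR 0)) AND (NOT 1 AND 1))
= 0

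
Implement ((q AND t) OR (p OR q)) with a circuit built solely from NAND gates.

((((q NAND t) NAND (q NAND t)) NAND ((q NAND t) NAND (q NAND t))) NAND (((p NAND p) NAND (q NAND q)) NAND ((p NAND p) NAND (q NAND q))))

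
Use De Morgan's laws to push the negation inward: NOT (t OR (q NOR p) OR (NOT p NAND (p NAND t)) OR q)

NOT t AND NOT (q NOR p) AND NOT (NOT p NAND (p NAND t)) AND NOT q
De Morgan's: NOT(OR of terms) = AND of negations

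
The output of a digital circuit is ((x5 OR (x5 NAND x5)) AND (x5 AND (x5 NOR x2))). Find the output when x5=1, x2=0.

Substituting: ((1 OR (1 NAND 1)) AND (1 AND (1 NOR 0)))
= 0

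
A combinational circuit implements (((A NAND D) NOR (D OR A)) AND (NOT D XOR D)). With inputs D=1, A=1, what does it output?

Substituting: (((1 NAND 1) NOR (1 OR 1)) AND (NOT 1 XOR 1))
= 0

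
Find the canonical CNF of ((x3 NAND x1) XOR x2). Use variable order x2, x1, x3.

(x2 OR NOT x1 OR NOT x3) AND (NOT x2 OR x1 OR x3) AND (NOT x2 OR x1 OR NOT x3) AND (NOT x2 OR NOT x1 OR x3)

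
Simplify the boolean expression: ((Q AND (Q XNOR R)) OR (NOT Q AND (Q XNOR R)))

By distribution ((E AND v) OR (E AND NOT v) = E):
= (Q XNOR R)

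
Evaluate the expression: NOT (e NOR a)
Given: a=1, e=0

Substituting: NOT (0 NOR 1)
= 1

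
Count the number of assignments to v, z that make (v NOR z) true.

Satisfying assignments: (0,0)
Count: 1 out of 4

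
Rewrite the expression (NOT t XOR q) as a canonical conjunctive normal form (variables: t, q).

(t OR NOT q) AND (NOT t OR q)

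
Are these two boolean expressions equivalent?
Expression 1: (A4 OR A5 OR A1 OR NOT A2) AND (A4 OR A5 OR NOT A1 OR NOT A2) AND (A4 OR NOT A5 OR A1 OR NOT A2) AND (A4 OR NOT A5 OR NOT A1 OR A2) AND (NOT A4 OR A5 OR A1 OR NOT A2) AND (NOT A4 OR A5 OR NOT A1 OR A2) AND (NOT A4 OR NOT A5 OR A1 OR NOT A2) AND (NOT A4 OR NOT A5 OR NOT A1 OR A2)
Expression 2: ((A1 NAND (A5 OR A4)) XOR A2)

Yes, they are equivalent — the two output columns agree on all 16 assignments:
A4 | A5 | A1 | A2 | Expression 1 | Expression 2
-----------------------------------------------
0 | 0 | 0 | 0 | 1 | 1
0 | 0 | 0 | 1 | 0 | 0
0 | 0 | 1 | 0 | 1 | 1
0 | 0 | 1 | 1 | 0 | 0
0 | 1 | 0 | 0 | 1 | 1
0 | 1 | 0 | 1 | 0 | 0
0 | 1 | 1 | 0 | 0 | 0
0 | 1 | 1 | 1 | 1 | 1
1 | 0 | 0 | 0 | 1 | 1
1 | 0 | 0 | 1 | 0 | 0
1 | 0 | 1 | 0 | 0 | 0
1 | 0 | 1 | 1 | 1 | 1
1 | 1 | 0 | 0 | 1 | 1
1 | 1 | 0 | 1 | 0 | 0
1 | 1 | 1 | 0 | 0 | 0
1 | 1 | 1 | 1 | 1 | 1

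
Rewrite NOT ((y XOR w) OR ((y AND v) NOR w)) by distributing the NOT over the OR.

NOT (y XOR w) AND NOT ((y AND v) NOR w)
De Morgan's: NOT(OR of terms) = AND of negations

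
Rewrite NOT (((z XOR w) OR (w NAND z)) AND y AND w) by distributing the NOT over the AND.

NOT ((z XOR w) OR (w NAND z)) OR NOT y OR NOT w
De Morgan's: NOT(AND of terms) = OR of negations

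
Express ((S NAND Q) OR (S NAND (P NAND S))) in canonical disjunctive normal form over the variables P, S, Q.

(NOT P AND NOT S AND NOT Q) OR (NOT P AND NOT S AND Q) OR (NOT P AND S AND NOT Q) OR (P AND NOT S AND NOT Q) OR (P AND NOT S AND Q) OR (P AND S AND NOT Q) OR (P AND S AND Q)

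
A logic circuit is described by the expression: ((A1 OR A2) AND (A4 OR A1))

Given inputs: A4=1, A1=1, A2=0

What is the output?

Substituting: ((1 OR 0) AND (1 OR 1))
= 1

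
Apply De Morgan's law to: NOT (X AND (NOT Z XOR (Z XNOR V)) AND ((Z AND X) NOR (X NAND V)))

NOT X OR NOT (NOT Z XOR (Z XNOR V)) OR NOT ((Z AND X) NOR (X NAND V))
De Morgan's: NOT(AND of terms) = OR of negations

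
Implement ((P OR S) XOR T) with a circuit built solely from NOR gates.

((((((P NOR S) NOR (P NOR S)) NOR T) NOR (((P NOR S) NOR (P NOR S)) NOR T)) NOR ((((P NOR S) NOR (P NOR S)) NOR T) NOR (((P NOR S) NOR (P NOR S)) NOR T))) NOR ((((((P NOR S) NOR (P NOR S)) NOR ((P NOR S) NOR (P NOR S))) NOR (T NOR T)) NOR ((((P NOR S) NOR (P NOR S)) NOR ((P NOR S) NOR (P NOR S))) NOR (T NOR T))) NOR (((((P NOR S) NOR (P NOR S)) NOR ((P NOR S) NOR (P NOR S))) NOR (T NOR T)) NOR ((((P NOR S) NOR (P NOR S)) NOR ((P NOR S) NOR (P NOR S))) NOR (T NOR T)))))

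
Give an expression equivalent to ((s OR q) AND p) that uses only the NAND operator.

((((s NAND s) NAND (q NAND q)) NAND p) NAND (((s NAND s) NAND (q NAND q)) NAND p))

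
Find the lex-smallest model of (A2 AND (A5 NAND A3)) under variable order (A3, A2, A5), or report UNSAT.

A3=0, A2=1, A5=0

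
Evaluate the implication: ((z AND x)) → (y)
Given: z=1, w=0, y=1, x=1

Antecedent ((z AND x)) = 1; consequent (y) = 1.
1 → 1 = 1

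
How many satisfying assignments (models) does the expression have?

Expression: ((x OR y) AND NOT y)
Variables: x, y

Satisfying assignments: (1,0)
Count: 1 out of 4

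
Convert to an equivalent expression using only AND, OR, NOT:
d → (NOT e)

NOT d OR (NOT e)
(Implication elimination: A → B = NOT A OR B)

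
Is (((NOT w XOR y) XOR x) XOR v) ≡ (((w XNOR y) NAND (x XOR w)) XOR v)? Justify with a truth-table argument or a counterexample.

No. Counterexample: with y=0, w=1, x=0, v=0, Expression 1 = 0 but Expression 2 = 1.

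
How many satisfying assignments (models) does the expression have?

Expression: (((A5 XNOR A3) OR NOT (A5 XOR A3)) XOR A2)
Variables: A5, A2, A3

Satisfying assignments: (0,0,0), (0,1,1), (1,0,1), (1,1,0)
Count: 4 out of 8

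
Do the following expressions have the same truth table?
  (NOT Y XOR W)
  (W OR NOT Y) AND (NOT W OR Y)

Yes, they are equivalent — the two output columns agree on all 4 assignments:
W | Y | Expression 1 | Expression 2
-----------------------------------
0 | 0 | 1 | 1
0 | 1 | 0 | 0
1 | 0 | 0 | 0
1 | 1 | 1 | 1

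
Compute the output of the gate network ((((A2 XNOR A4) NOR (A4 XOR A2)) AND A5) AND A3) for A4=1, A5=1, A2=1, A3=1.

Substituting: ((((1 XNOR 1) NOR (1 XOR 1)) AND 1) AND 1)
= 0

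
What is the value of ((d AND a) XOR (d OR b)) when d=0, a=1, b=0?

Substituting: ((0 AND 1) XOR (0 OR 0))
= 0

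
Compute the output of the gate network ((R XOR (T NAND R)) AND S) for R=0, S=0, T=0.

Substituting: ((0 XOR (0 NAND 0)) AND 0)
= 0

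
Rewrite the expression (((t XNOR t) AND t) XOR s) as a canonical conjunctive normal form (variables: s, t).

(s OR t) AND (NOT s OR NOT t)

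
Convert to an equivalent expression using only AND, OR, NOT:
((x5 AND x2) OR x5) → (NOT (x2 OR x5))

NOT ((x5 AND x2) OR x5) OR (NOT (x2 OR x5))
(Implication elimination: A → B = NOT A OR B)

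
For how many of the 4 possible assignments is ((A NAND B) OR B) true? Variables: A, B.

Satisfying assignments: (0,0), (0,1), (1,0), (1,1)
Count: 4 out of 4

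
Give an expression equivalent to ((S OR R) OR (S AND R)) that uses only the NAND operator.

((((S NAND S) NAND (R NAND R)) NAND ((S NAND S) NAND (R NAND R))) NAND (((S NAND R) NAND (S NAND R)) NAND ((S NAND R) NAND (S NAND R))))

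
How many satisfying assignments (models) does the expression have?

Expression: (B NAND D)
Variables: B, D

Satisfying assignments: (0,0), (0,1), (1,0)
Count: 3 out of 4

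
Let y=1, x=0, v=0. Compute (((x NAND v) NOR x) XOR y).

Substituting: (((0 NAND 0) NOR 0) XOR 1)
= 1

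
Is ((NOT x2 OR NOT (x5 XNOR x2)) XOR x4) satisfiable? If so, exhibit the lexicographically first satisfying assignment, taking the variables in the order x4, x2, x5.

x4=0, x2=0, x5=0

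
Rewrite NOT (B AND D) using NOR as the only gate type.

(((B NOR B) NOR (D NOR D)) NOR ((B NOR B) NOR (D NOR D)))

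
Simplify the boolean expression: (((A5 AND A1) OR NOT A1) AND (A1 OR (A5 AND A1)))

By distribution ((E OR v) AND (E OR NOT v) = E):
= (A5 AND A1)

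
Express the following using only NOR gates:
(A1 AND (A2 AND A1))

((A1 NOR A1) NOR (((A2 NOR A2) NOR (A1 NOR A1)) NOR ((A2 NOR A2) NOR (A1 NOR A1))))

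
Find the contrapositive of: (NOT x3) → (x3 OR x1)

Contrapositive: NOT (x3 OR x1) → x3
Note: A statement and its contrapositive are logically equivalent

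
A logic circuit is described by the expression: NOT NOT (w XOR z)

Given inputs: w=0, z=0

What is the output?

Substituting: NOT NOT (0 XOR 0)
= 0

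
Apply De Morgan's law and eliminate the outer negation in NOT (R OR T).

NOT R AND NOT T
De Morgan's: NOT(OR of terms) = AND of negations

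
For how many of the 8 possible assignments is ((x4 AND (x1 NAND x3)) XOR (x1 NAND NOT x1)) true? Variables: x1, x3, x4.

Satisfying assignments: (0,0,0), (0,1,0), (1,0,0), (1,1,0), (1,1,1)
Count: 5 out of 8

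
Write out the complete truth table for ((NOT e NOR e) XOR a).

a | e | Output
--------------
0 | 0 | 0
0 | 1 | 0
1 | 0 | 1
1 | 1 | 1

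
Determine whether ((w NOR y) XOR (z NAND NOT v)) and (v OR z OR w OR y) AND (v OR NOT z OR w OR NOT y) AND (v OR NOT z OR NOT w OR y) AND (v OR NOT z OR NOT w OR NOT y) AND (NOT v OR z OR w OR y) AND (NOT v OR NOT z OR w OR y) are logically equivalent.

Yes, they are equivalent — the two output columns agree on all 16 assignments:
v | z | w | y | Expression 1 | Expression 2
-------------------------------------------
0 | 0 | 0 | 0 | 0 | 0
0 | 0 | 0 | 1 | 1 | 1
0 | 0 | 1 | 0 | 1 | 1
0 | 0 | 1 | 1 | 1 | 1
0 | 1 | 0 | 0 | 1 | 1
0 | 1 | 0 | 1 | 0 | 0
0 | 1 | 1 | 0 | 0 | 0
0 | 1 | 1 | 1 | 0 | 0
1 | 0 | 0 | 0 | 0 | 0
1 | 0 | 0 | 1 | 1 | 1
1 | 0 | 1 | 0 | 1 | 1
1 | 0 | 1 | 1 | 1 | 1
1 | 1 | 0 | 0 | 0 | 0
1 | 1 | 0 | 1 | 1 | 1
1 | 1 | 1 | 0 | 1 | 1
1 | 1 | 1 | 1 | 1 | 1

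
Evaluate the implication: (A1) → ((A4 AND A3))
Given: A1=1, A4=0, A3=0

Antecedent (A1) = 1; consequent ((A4 AND A3)) = 0.
1 → 0 = 0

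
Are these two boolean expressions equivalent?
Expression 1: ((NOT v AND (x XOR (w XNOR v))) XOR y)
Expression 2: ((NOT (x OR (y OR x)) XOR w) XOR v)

No. Counterexample: with w=0, v=0, x=1, y=1, Expression 1 = 1 but Expression 2 = 0.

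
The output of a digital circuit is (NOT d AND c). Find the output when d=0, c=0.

Substituting: (NOT 0 AND 0)
= 0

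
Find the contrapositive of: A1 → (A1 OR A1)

Contrapositive: NOT (A1 OR A1) → NOT A1
Note: A statement and its contrapositive are logically equivalent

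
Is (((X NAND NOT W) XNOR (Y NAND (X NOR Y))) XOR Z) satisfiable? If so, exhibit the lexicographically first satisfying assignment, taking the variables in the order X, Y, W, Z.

X=0, Y=0, W=0, Z=0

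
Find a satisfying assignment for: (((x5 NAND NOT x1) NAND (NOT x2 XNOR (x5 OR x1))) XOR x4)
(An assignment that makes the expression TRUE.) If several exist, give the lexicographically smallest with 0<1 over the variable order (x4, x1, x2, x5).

x4=0, x1=0, x2=0, x5=0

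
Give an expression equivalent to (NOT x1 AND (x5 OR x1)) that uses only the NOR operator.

(((x1 NOR x1) NOR (x1 NOR x1)) NOR (((x5 NOR x1) NOR (x5 NOR x1)) NOR ((x5 NOR x1) NOR (x5 NOR x1))))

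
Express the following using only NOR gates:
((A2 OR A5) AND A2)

((((A2 NOR A5) NOR (A2 NOR A5)) NOR ((A2 NOR A5) NOR (A2 NOR A5))) NOR (A2 NOR A2))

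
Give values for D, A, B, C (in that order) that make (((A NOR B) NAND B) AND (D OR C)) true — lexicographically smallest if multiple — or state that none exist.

D=0, A=0, B=0, C=1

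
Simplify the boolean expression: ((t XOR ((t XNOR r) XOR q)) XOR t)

By XOR self-cancellation ((E XOR v) XOR v = E):
= ((t XNOR r) XOR q)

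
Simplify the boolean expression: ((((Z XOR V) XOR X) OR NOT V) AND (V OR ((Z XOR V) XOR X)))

By distribution ((E OR v) AND (E OR NOT v) = E):
= ((Z XOR V) XOR X)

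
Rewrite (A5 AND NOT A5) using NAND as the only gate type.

((A5 NAND (A5 NAND A5)) NAND (A5 NAND (A5 NAND A5)))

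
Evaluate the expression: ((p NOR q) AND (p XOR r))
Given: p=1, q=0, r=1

Substituting: ((1 NOR 0) AND (1 XOR 1))
= 0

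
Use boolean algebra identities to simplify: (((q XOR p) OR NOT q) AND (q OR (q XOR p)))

By distribution ((E OR v) AND (E OR NOT v) = E):
= (q XOR p)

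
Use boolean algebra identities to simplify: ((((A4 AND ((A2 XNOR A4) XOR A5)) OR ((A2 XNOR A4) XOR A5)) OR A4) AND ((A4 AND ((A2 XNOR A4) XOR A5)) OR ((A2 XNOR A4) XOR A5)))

By absorption (E AND (E OR v) = E) then absorption (E OR (E AND v) = E):
= ((A2 XNOR A4) XOR A5)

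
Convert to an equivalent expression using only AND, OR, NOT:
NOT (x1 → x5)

x1 AND NOT x5
(Negated implication: NOT(A → B) = A AND NOT B)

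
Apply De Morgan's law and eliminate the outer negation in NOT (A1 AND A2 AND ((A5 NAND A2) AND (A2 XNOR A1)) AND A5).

NOT A1 OR NOT A2 OR NOT ((A5 NAND A2) AND (A2 XNOR A1)) OR NOT A5
De Morgan's: NOT(AND of terms) = OR of negations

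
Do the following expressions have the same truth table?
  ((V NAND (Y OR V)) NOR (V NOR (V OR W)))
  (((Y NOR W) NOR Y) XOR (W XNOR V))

No. Counterexample: with W=0, V=0, Y=0, Expression 1 = 0 but Expression 2 = 1.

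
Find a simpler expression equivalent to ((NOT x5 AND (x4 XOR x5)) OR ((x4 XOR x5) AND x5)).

By distribution ((E AND v) OR (E AND NOT v) = E):
= (x4 XOR x5)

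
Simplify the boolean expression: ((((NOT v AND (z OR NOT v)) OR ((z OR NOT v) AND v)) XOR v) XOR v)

By XOR self-cancellation ((E XOR v) XOR v = E) then distribution ((E AND v) OR (E AND NOT v) = E):
= (z OR NOT v)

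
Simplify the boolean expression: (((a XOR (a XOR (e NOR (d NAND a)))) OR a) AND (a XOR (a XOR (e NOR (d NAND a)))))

By absorption (E AND (E OR v) = E) then XOR self-cancellation ((E XOR v) XOR v = E):
= (e NOR (d NAND a))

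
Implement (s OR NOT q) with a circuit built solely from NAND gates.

((s NAND s) NAND ((q NAND q) NAND (q NAND q)))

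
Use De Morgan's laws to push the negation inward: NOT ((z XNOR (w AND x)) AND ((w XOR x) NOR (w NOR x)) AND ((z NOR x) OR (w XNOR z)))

NOT (z XNOR (w AND x)) OR NOT ((w XOR x) NOR (w NOR x)) OR NOT ((z NOR x) OR (w XNOR z))
De Morgan's: NOT(AND of terms) = OR of negations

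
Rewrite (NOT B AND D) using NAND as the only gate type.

(((B NAND B) NAND D) NAND ((B NAND B) NAND D))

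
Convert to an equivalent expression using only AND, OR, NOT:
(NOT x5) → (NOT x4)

x5 OR (NOT x4)
(Implication elimination: A → B = NOT A OR B)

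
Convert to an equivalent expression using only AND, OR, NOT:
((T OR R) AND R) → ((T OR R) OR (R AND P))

NOT ((T OR R) AND R) OR ((T OR R) OR (R AND P))
(Implication elimination: A → B = NOT A OR B)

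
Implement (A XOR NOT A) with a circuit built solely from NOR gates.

((((A NOR (A NOR A)) NOR (A NOR (A NOR A))) NOR ((A NOR (A NOR A)) NOR (A NOR (A NOR A)))) NOR ((((A NOR A) NOR ((A NOR A) NOR (A NOR A))) NOR ((A NOR A) NOR ((A NOR A) NOR (A NOR A)))) NOR (((A NOR A) NOR ((A NOR A) NOR (A NOR A))) NOR ((A NOR A) NOR ((A NOR A) NOR (A NOR A))))))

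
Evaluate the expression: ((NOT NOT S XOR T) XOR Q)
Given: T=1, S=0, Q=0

Substituting: ((NOT NOT 0 XOR 1) XOR 0)
= 1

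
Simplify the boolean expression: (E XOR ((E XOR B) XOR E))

By XOR self-cancellation ((E XOR v) XOR v = E):
= (E XOR B)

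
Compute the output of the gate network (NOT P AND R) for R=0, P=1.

Substituting: (NOT 1 AND 0)
= 0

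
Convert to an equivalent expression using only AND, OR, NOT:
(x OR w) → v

NOT (x OR w) OR v
(Implication elimination: A → B = NOT A OR B)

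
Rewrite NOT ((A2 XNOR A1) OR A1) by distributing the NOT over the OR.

NOT (A2 XNOR A1) AND NOT A1
De Morgan's: NOT(OR of terms) = AND of negations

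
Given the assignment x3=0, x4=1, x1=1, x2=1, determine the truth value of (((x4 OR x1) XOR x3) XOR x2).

Substituting: (((1 OR 1) XOR 0) XOR 1)
= 0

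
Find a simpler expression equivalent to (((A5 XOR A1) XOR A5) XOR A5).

By XOR self-cancellation ((E XOR v) XOR v = E):
= (A5 XOR A1)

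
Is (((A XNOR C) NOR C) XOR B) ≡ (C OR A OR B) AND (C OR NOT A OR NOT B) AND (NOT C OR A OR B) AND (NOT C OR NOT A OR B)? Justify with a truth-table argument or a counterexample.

Yes, they are equivalent — the two output columns agree on all 8 assignments:
C | A | B | Expression 1 | Expression 2
---------------------------------------
0 | 0 | 0 | 0 | 0
0 | 0 | 1 | 1 | 1
0 | 1 | 0 | 1 | 1
0 | 1 | 1 | 0 | 0
1 | 0 | 0 | 0 | 0
1 | 0 | 1 | 1 | 1
1 | 1 | 0 | 0 | 0
1 | 1 | 1 | 1 | 1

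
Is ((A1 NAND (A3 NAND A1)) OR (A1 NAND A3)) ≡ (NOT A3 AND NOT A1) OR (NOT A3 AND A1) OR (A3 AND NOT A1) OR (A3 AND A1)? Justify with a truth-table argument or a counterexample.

Yes, they are equivalent — the two output columns agree on all 4 assignments:
A3 | A1 | Expression 1 | Expression 2
-------------------------------------
0 | 0 | 1 | 1
0 | 1 | 1 | 1
1 | 0 | 1 | 1
1 | 1 | 1 | 1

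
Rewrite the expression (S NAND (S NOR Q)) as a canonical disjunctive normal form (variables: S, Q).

(NOT S AND NOT Q) OR (NOT S AND Q) OR (S AND NOT Q) OR (S AND Q)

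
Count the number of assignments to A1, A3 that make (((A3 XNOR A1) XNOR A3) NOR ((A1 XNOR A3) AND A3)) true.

Satisfying assignments: (0,0), (0,1)
Count: 2 out of 4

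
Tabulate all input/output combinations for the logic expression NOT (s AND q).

s | q | Output
--------------
0 | 0 | 1
0 | 1 | 1
1 | 0 | 1
1 | 1 | 0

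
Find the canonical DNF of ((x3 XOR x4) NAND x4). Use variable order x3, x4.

(NOT x3 AND NOT x4) OR (x3 AND NOT x4) OR (x3 AND x4)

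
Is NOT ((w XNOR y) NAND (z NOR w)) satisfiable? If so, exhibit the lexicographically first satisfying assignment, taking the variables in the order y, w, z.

y=0, w=0, z=0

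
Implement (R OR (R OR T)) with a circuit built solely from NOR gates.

((R NOR ((R NOR T) NOR (R NOR T))) NOR (R NOR ((R NOR T) NOR (R NOR T))))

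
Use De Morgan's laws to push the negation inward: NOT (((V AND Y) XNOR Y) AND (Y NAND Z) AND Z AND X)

NOT ((V AND Y) XNOR Y) OR NOT (Y NAND Z) OR NOT Z OR NOT X
De Morgan's: NOT(AND of terms) = OR of negations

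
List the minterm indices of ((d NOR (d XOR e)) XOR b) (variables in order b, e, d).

Σm(0, 5, 6, 7) = (NOT b AND NOT e AND NOT d) OR (b AND NOT e AND d) OR (b AND e AND NOT d) OR (b AND e AND d)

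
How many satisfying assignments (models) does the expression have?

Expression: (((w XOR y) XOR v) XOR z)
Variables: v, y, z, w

Satisfying assignments: (0,0,0,1), (0,0,1,0), (0,1,0,0), (0,1,1,1), (1,0,0,0), (1,0,1,1), (1,1,0,1), (1,1,1,0)
Count: 8 out of 16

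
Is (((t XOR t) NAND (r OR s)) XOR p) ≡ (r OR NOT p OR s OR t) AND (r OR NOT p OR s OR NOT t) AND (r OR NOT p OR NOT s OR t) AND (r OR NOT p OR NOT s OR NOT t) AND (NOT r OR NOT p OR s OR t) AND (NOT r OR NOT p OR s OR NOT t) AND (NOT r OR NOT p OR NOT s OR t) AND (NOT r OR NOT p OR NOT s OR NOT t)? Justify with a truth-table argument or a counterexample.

Yes, they are equivalent — the two output columns agree on all 16 assignments:
r | p | s | t | Expression 1 | Expression 2
-------------------------------------------
0 | 0 | 0 | 0 | 1 | 1
0 | 0 | 0 | 1 | 1 | 1
0 | 0 | 1 | 0 | 1 | 1
0 | 0 | 1 | 1 | 1 | 1
0 | 1 | 0 | 0 | 0 | 0
0 | 1 | 0 | 1 | 0 | 0
0 | 1 | 1 | 0 | 0 | 0
0 | 1 | 1 | 1 | 0 | 0
1 | 0 | 0 | 0 | 1 | 1
1 | 0 | 0 | 1 | 1 | 1
1 | 0 | 1 | 0 | 1 | 1
1 | 0 | 1 | 1 | 1 | 1
1 | 1 | 0 | 0 | 0 | 0
1 | 1 | 0 | 1 | 0 | 0
1 | 1 | 1 | 0 | 0 | 0
1 | 1 | 1 | 1 | 0 | 0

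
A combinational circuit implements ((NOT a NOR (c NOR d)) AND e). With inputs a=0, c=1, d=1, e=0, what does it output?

Substituting: ((NOT 0 NOR (1 NOR 1)) AND 0)
= 0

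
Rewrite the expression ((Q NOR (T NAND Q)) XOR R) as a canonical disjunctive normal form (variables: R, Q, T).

(R AND NOT Q AND NOT T) OR (R AND NOT Q AND T) OR (R AND Q AND NOT T) OR (R AND Q AND T)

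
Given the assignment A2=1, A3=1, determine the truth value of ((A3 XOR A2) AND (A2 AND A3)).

Substituting: ((1 XOR 1) AND (1 AND 1))
= 0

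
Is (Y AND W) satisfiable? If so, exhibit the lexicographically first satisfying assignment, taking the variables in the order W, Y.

W=1, Y=1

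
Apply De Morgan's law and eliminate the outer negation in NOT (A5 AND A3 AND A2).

NOT A5 OR NOT A3 OR NOT A2
De Morgan's: NOT(AND of terms) = OR of negations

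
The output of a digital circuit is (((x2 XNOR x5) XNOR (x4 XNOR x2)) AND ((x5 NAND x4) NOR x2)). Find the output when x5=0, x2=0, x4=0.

Substituting: (((0 XNOR 0) XNOR (0 XNOR 0)) AND ((0 NAND 0) NOR 0))
= 0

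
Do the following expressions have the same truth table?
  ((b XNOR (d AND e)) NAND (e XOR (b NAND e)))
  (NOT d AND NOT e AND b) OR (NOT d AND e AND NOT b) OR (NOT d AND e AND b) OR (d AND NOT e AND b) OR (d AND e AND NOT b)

Yes, they are equivalent — the two output columns agree on all 8 assignments:
d | e | b | Expression 1 | Expression 2
---------------------------------------
0 | 0 | 0 | 0 | 0
0 | 0 | 1 | 1 | 1
0 | 1 | 0 | 1 | 1
0 | 1 | 1 | 1 | 1
1 | 0 | 0 | 0 | 0
1 | 0 | 1 | 1 | 1
1 | 1 | 0 | 1 | 1
1 | 1 | 1 | 0 | 0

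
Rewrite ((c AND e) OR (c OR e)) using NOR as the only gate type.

((((c NOR c) NOR (e NOR e)) NOR ((c NOR e) NOR (c NOR e))) NOR (((c NOR c) NOR (e NOR e)) NOR ((c NOR e) NOR (c NOR e))))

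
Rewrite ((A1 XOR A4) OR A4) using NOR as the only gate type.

((((((A1 NOR A4) NOR (A1 NOR A4)) NOR ((A1 NOR A4) NOR (A1 NOR A4))) NOR ((((A1 NOR A1) NOR (A4 NOR A4)) NOR ((A1 NOR A1) NOR (A4 NOR A4))) NOR (((A1 NOR A1) NOR (A4 NOR A4)) NOR ((A1 NOR A1) NOR (A4 NOR A4))))) NOR A4) NOR (((((A1 NOR A4) NOR (A1 NOR A4)) NOR ((A1 NOR A4) NOR (A1 NOR A4))) NOR ((((A1 NOR A1) NOR (A4 NOR A4)) NOR ((A1 NOR A1) NOR (A4 NOR A4))) NOR (((A1 NOR A1) NOR (A4 NOR A4)) NOR ((A1 NOR A1) NOR (A4 NOR A4))))) NOR A4))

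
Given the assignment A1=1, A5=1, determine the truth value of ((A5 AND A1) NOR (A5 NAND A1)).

Substituting: ((1 AND 1) NOR (1 NAND 1))
= 0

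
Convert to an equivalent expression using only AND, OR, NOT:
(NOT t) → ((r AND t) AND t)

t OR ((r AND t) AND t)
(Implication elimination: A → B = NOT A OR B)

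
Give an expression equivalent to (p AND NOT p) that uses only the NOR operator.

((p NOR p) NOR ((p NOR p) NOR (p NOR p)))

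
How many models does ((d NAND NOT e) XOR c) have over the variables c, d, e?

Satisfying assignments: (0,0,0), (0,0,1), (0,1,1), (1,1,0)
Count: 4 out of 8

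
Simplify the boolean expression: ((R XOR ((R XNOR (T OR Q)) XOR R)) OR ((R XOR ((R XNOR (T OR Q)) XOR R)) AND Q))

By absorption (E OR (E AND v) = E) then XOR self-cancellation ((E XOR v) XOR v = E):
= (R XNOR (T OR Q))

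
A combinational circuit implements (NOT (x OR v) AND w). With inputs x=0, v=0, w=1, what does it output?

Substituting: (NOT (0 OR 0) AND 1)
= 1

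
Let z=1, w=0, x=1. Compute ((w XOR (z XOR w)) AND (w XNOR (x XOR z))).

Substituting: ((0 XOR (1 XOR 0)) AND (0 XNOR (1 XOR 1)))
= 1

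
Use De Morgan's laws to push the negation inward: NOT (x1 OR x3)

NOT x1 AND NOT x3
De Morgan's: NOT(OR of terms) = AND of negations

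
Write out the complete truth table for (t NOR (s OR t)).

s | t | Output
--------------
0 | 0 | 1
0 | 1 | 0
1 | 0 | 0
1 | 1 | 0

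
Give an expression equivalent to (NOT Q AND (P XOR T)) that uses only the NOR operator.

(((Q NOR Q) NOR (Q NOR Q)) NOR (((((P NOR T) NOR (P NOR T)) NOR ((P NOR T) NOR (P NOR T))) NOR ((((P NOR P) NOR (T NOR T)) NOR ((P NOR P) NOR (T NOR T))) NOR (((P NOR P) NOR (T NOR T)) NOR ((P NOR P) NOR (T NOR T))))) NOR ((((P NOR T) NOR (P NOR T)) NOR ((P NOR T) NOR (P NOR T))) NOR ((((P NOR P) NOR (T NOR T)) NOR ((P NOR P) NOR (T NOR T))) NOR (((P NOR P) NOR (T NOR T)) NOR ((P NOR P) NOR (T NOR T)))))))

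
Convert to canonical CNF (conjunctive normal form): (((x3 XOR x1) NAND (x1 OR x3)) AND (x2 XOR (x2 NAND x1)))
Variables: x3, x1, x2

(x3 OR x1 OR NOT x2) AND (x3 OR NOT x1 OR x2) AND (x3 OR NOT x1 OR NOT x2) AND (NOT x3 OR x1 OR x2) AND (NOT x3 OR x1 OR NOT x2)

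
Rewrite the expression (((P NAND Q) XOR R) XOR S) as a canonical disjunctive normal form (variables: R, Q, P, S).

(NOT R AND NOT Q AND NOT P AND NOT S) OR (NOT R AND NOT Q AND P AND NOT S) OR (NOT R AND Q AND NOT P AND NOT S) OR (NOT R AND Q AND P AND S) OR (R AND NOT Q AND NOT P AND S) OR (R AND NOT Q AND P AND S) OR (R AND Q AND NOT P AND S) OR (R AND Q AND P AND NOT S)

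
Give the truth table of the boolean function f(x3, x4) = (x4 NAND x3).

x3 | x4 | Output
----------------
0 | 0 | 1
0 | 1 | 1
1 | 0 | 1
1 | 1 | 0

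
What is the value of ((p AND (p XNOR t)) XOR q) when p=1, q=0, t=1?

Substituting: ((1 AND (1 XNOR 1)) XOR 0)
= 1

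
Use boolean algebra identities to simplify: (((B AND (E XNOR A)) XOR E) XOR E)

By XOR self-cancellation ((E XOR v) XOR v = E):
= (B AND (E XNOR A))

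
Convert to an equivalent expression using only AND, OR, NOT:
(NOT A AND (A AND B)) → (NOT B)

NOT (NOT A AND (A AND B)) OR (NOT B)
(Implication elimination: A → B = NOT A OR B)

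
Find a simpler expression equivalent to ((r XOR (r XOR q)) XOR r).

By XOR self-cancellation ((E XOR v) XOR v = E):
= (r XOR q)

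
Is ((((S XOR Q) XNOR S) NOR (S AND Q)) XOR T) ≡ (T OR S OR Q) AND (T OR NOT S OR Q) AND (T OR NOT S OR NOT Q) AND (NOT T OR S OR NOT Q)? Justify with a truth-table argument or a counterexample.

Yes, they are equivalent — the two output columns agree on all 8 assignments:
T | S | Q | Expression 1 | Expression 2
---------------------------------------
0 | 0 | 0 | 0 | 0
0 | 0 | 1 | 1 | 1
0 | 1 | 0 | 0 | 0
0 | 1 | 1 | 0 | 0
1 | 0 | 0 | 1 | 1
1 | 0 | 1 | 0 | 0
1 | 1 | 0 | 1 | 1
1 | 1 | 1 | 1 | 1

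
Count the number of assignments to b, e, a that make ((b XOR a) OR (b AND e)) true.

Satisfying assignments: (0,0,1), (0,1,1), (1,0,0), (1,1,0), (1,1,1)
Count: 5 out of 8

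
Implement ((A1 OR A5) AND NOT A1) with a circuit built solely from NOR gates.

((((A1 NOR A5) NOR (A1 NOR A5)) NOR ((A1 NOR A5) NOR (A1 NOR A5))) NOR ((A1 NOR A1) NOR (A1 NOR A1)))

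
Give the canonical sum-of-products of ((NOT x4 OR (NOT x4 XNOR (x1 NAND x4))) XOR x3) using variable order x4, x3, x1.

Σm(0, 1, 5, 6) = (NOT x4 AND NOT x3 AND NOT x1) OR (NOT x4 AND NOT x3 AND x1) OR (x4 AND NOT x3 AND x1) OR (x4 AND x3 AND NOT x1)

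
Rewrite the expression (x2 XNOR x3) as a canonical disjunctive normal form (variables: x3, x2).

(NOT x3 AND NOT x2) OR (x3 AND x2)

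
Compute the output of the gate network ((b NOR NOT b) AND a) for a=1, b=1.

Substituting: ((1 NOR NOT 1) AND 1)
= 0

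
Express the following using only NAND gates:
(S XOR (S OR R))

((S NAND (S NAND ((S NAND S) NAND (R NAND R)))) NAND (((S NAND S) NAND (R NAND R)) NAND (S NAND ((S NAND S) NAND (R NAND R)))))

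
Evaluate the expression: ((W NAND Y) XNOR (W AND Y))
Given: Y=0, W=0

Substituting: ((0 NAND 0) XNOR (0 AND 0))
= 0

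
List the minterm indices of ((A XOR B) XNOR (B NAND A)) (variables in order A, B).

Σm(1, 2, 3) = (NOT A AND B) OR (A AND NOT B) OR (A AND B)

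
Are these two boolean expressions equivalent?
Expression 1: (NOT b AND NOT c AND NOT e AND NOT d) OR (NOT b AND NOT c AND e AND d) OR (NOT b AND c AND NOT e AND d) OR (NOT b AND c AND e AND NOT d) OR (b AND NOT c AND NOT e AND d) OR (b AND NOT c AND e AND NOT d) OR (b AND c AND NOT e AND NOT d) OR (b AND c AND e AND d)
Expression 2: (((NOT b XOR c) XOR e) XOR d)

Yes, they are equivalent — the two output columns agree on all 16 assignments:
b | c | e | d | Expression 1 | Expression 2
-------------------------------------------
0 | 0 | 0 | 0 | 1 | 1
0 | 0 | 0 | 1 | 0 | 0
0 | 0 | 1 | 0 | 0 | 0
0 | 0 | 1 | 1 | 1 | 1
0 | 1 | 0 | 0 | 0 | 0
0 | 1 | 0 | 1 | 1 | 1
0 | 1 | 1 | 0 | 1 | 1
0 | 1 | 1 | 1 | 0 | 0
1 | 0 | 0 | 0 | 0 | 0
1 | 0 | 0 | 1 | 1 | 1
1 | 0 | 1 | 0 | 1 | 1
1 | 0 | 1 | 1 | 0 | 0
1 | 1 | 0 | 0 | 1 | 1
1 | 1 | 0 | 1 | 0 | 0
1 | 1 | 1 | 0 | 0 | 0
1 | 1 | 1 | 1 | 1 | 1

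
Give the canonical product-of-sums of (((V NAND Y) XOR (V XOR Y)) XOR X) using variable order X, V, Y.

ΠM(1, 2, 3, 4) = (X OR V OR NOT Y) AND (X OR NOT V OR Y) AND (X OR NOT V OR NOT Y) AND (NOT X OR V OR Y)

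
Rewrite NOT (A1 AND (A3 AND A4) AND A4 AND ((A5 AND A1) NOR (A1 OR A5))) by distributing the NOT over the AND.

NOT A1 OR NOT (A3 AND A4) OR NOT A4 OR NOT ((A5 AND A1) NOR (A1 OR A5))
De Morgan's: NOT(AND of terms) = OR of negations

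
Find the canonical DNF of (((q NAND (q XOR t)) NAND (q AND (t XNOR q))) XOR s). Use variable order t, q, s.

(NOT t AND NOT q AND NOT s) OR (NOT t AND q AND NOT s) OR (t AND NOT q AND NOT s) OR (t AND q AND s)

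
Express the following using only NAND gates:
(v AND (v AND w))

((v NAND ((v NAND w) NAND (v NAND w))) NAND (v NAND ((v NAND w) NAND (v NAND w))))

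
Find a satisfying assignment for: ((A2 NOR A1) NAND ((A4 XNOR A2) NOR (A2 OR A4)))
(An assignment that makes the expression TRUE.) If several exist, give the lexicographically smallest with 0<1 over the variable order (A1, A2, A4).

A1=0, A2=0, A4=0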